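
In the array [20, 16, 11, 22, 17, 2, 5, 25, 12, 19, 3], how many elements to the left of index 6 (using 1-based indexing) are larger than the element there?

5 such elements

The element at index 6 is 2.
Elements before it: 20, 16, 11, 22, 17
Those larger than 2: 20, 16, 11, 22, 17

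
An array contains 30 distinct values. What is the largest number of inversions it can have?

A reversed (strictly descending) arrangement makes every pair an inversion, giving C(30, 2) inversions.
C(30, 2) = 30·29/2 = 435

435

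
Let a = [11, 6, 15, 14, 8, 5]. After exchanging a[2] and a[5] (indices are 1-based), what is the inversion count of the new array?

11

Positions 2 and 5 hold 6 and 8; after swapping, the array is [11, 8, 15, 14, 6, 5].
Element-by-element contributions:
11: 3
8: 2
15: 3
14: 2
6: 1
5: 0
Sum: 3 + 2 + 3 + 2 + 1 + 0 = 11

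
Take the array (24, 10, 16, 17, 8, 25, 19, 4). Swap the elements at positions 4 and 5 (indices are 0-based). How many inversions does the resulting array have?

17

Positions 4 and 5 hold 8 and 25; after swapping, the array is [24, 10, 16, 17, 25, 8, 19, 4].
Count, for each position, how many later elements it exceeds:
24: 6
10: 2
16: 2
17: 2
25: 3
8: 1
19: 1
4: 0
Sum: 6 + 2 + 2 + 2 + 3 + 1 + 1 + 0 = 17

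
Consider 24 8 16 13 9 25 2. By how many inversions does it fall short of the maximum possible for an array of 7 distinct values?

8 inversions short

Maximum inversions for 7 distinct elements is C(7, 2) = 7·6/2 = 21.
Current inversions — for each element, count later smaller elements:
24: 5
8: 1
16: 3
13: 2
9: 1
25: 1
2: 0
Current total: 5 + 1 + 3 + 2 + 1 + 1 + 0 = 13
Shortfall: 21 − 13 = 8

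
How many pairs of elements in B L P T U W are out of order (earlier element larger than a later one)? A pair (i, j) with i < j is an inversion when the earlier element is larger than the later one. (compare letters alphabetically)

0

Listing every pair i<j with a[i]>a[j] (using 0-based positions):
(none)
That's 0 pairs.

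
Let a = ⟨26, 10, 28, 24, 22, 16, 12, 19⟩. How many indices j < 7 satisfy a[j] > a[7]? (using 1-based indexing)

5 such elements

The element at index 7 is 12.
Elements before it: 26, 10, 28, 24, 22, 16
Those larger than 12: 26, 28, 24, 22, 16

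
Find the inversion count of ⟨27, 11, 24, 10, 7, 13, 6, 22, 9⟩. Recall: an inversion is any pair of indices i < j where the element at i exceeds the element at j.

Count, for each position, how many later elements it exceeds:
27 → 11, 24, 10, 7, 13, 6, 22, 9 → 8
11 → 10, 7, 6, 9 → 4
24 → 10, 7, 13, 6, 22, 9 → 6
10 → 7, 6, 9 → 3
7 → 6 → 1
13 → 6, 9 → 2
6 → none → 0
22 → 9 → 1
9 → none → 0
Sum: 8 + 4 + 6 + 3 + 1 + 2 + 0 + 1 + 0 = 25

25 inversions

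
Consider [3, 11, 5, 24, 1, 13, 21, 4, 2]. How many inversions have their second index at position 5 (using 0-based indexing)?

1 such element

The element at index 5 is 13.
Elements before it: 3, 11, 5, 24, 1
Those larger than 13: 24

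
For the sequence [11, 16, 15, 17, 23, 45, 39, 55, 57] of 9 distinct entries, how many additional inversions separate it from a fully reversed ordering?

Maximum inversions for 9 distinct elements is C(9, 2) = 9·8/2 = 36.
Current inversions — for each element, count later smaller elements:
11: 0
16: 1
15: 0
17: 0
23: 0
45: 1
39: 0
55: 0
57: 0
Current total: 0 + 1 + 0 + 0 + 0 + 1 + 0 + 0 + 0 = 2
Shortfall: 36 − 2 = 34

34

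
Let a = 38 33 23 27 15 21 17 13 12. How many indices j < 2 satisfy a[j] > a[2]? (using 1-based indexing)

1

The element at index 2 is 33.
Elements before it: 38
Those larger than 33: 38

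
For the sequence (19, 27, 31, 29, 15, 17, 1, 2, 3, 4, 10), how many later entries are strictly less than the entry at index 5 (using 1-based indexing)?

5

The element at index 5 is 15.
Elements after it: 17, 1, 2, 3, 4, 10
Those smaller than 15: 1, 2, 3, 4, 10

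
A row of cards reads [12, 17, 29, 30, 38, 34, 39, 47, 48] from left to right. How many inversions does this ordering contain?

Count, for each position, how many later elements it exceeds:
12: 0
17: 0
29: 0
30: 0
38: 1
34: 0
39: 0
47: 0
48: 0
Sum: 0 + 0 + 0 + 0 + 1 + 0 + 0 + 0 + 0 = 1

1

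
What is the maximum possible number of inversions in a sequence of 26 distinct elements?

325

The maximum occurs when the array is in strictly decreasing order: every one of the C(26, 2) pairs is inverted.
C(26, 2) = 26·25/2 = 325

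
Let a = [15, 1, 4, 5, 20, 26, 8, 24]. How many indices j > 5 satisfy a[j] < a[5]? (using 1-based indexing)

1

The element at index 5 is 20.
Elements after it: 26, 8, 24
Those smaller than 20: 8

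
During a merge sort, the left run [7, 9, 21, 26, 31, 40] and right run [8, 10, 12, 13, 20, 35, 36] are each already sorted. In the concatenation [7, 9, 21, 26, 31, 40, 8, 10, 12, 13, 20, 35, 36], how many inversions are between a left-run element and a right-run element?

23

Count, for every r in R, how many entries of L exceed r:
r = 8: 9, 21, 26, 31, 40 → 5
r = 10: 21, 26, 31, 40 → 4
r = 12: 21, 26, 31, 40 → 4
r = 13: 21, 26, 31, 40 → 4
r = 20: 21, 26, 31, 40 → 4
r = 35: 40 → 1
r = 36: 40 → 1
Cross-inversions: 5 + 4 + 4 + 4 + 4 + 1 + 1 = 23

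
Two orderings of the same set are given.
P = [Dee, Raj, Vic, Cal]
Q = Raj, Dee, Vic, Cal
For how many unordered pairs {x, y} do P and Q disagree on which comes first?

Assign each item its position (1..4) in the first ordering, then rewrite the second ordering as that position sequence:
positions: Dee→1, Raj→2, Vic→3, Cal→4
second ordering as positions: [2, 1, 3, 4]
Discordant pairs = inversions in this position sequence.
2: 1 → 1
1: 0
3: 0
4: 0
Total: 1 + 0 + 0 + 0 = 1

1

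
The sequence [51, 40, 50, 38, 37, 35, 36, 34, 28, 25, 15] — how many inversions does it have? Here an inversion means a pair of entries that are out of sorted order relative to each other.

For each element, count later entries that are smaller:
51 → 40, 50, 38, 37, 35, 36, 34, 28, 25, 15 → 10
40 → 38, 37, 35, 36, 34, 28, 25, 15 → 8
50 → 38, 37, 35, 36, 34, 28, 25, 15 → 8
38 → 37, 35, 36, 34, 28, 25, 15 → 7
37 → 35, 36, 34, 28, 25, 15 → 6
35 → 34, 28, 25, 15 → 4
36 → 34, 28, 25, 15 → 4
34 → 28, 25, 15 → 3
28 → 25, 15 → 2
25 → 15 → 1
15 → none → 0
Sum: 10 + 8 + 8 + 7 + 6 + 4 + 4 + 3 + 2 + 1 + 0 = 53

53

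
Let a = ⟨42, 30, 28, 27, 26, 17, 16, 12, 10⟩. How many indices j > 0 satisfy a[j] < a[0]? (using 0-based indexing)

8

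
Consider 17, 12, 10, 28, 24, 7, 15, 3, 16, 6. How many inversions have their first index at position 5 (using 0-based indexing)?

The element at index 5 is 7.
Elements after it: 15, 3, 16, 6
Those smaller than 7: 3, 6

2 such elements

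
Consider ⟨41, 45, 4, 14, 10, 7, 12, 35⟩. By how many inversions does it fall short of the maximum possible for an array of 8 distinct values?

Maximum inversions for 8 distinct elements is C(8, 2) = 8·7/2 = 28.
Current inversions — for each element, count later smaller elements:
41: 6
45: 6
4: 0
14: 3
10: 1
7: 0
12: 0
35: 0
Current total: 6 + 6 + 0 + 3 + 1 + 0 + 0 + 0 = 16
Shortfall: 28 − 16 = 12

12 inversions short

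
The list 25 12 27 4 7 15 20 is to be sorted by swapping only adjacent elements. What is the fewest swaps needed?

Minimum adjacent swaps = number of inversions (each swap of adjacent out-of-order elements removes one inversion and no swap can remove more).
Count inversions — for each element, later elements that are smaller:
25: 12, 4, 7, 15, 20 → 5
12: 4, 7 → 2
27: 4, 7, 15, 20 → 4
4: none → 0
7: none → 0
15: none → 0
20: none → 0
Total inversions: 5 + 2 + 4 + 0 + 0 + 0 + 0 = 11

11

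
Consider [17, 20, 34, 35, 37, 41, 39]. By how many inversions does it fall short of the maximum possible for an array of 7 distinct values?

20 inversions short

Maximum inversions for 7 distinct elements is C(7, 2) = 7·6/2 = 21.
Current inversions — for each element, count later smaller elements:
17: 0
20: 0
34: 0
35: 0
37: 0
41: 1
39: 0
Current total: 0 + 0 + 0 + 0 + 0 + 1 + 0 = 1
Shortfall: 21 − 1 = 20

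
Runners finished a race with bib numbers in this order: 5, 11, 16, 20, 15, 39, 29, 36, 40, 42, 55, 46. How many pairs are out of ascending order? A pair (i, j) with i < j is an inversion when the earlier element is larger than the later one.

There are 5 out-of-order pairs.

Element-by-element contributions:
5: 0
11: 0
16: 1
20: 1
15: 0
39: 2
29: 0
36: 0
40: 0
42: 0
55: 1
46: 0
Sum: 0 + 0 + 1 + 1 + 0 + 2 + 0 + 0 + 0 + 0 + 1 + 0 = 5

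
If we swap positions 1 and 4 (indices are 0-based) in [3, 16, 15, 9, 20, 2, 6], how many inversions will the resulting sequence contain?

Inversions: 13

Positions 1 and 4 hold 16 and 20; after swapping, the array is [3, 20, 15, 9, 16, 2, 6].
Sweep left to right; for each value list the smaller values that follow it:
3 → 2 → 1
20 → 15, 9, 16, 2, 6 → 5
15 → 9, 2, 6 → 3
9 → 2, 6 → 2
16 → 2, 6 → 2
2 → none → 0
6 → none → 0
Sum: 1 + 5 + 3 + 2 + 2 + 0 + 0 = 13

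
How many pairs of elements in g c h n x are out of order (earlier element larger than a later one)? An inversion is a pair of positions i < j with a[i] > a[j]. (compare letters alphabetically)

1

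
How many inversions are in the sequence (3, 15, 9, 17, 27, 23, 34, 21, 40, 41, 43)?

Count, for each position, how many later elements it exceeds:
3: 0
15: 1
9: 0
17: 0
27: 2
23: 1
34: 1
21: 0
40: 0
41: 0
43: 0
Sum: 0 + 1 + 0 + 0 + 2 + 1 + 1 + 0 + 0 + 0 + 0 = 5

Out-of-order pairs: 5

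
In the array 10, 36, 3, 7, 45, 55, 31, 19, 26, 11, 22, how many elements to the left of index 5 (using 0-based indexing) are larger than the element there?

0

The element at index 5 is 55.
Elements before it: 10, 36, 3, 7, 45
None of them are larger than 55.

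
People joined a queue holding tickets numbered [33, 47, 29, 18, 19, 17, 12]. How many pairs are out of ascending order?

19 inversions

Element-by-element contributions:
33 → 29, 18, 19, 17, 12 → 5
47 → 29, 18, 19, 17, 12 → 5
29 → 18, 19, 17, 12 → 4
18 → 17, 12 → 2
19 → 17, 12 → 2
17 → 12 → 1
12 → none → 0
Sum: 5 + 5 + 4 + 2 + 2 + 1 + 0 = 19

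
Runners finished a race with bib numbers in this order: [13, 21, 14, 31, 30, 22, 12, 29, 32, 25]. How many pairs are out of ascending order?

16

Element-by-element contributions:
13 → 12 → 1
21 → 14, 12 → 2
14 → 12 → 1
31 → 30, 22, 12, 29, 25 → 5
30 → 22, 12, 29, 25 → 4
22 → 12 → 1
12 → none → 0
29 → 25 → 1
32 → 25 → 1
25 → none → 0
Sum: 1 + 2 + 1 + 5 + 4 + 1 + 0 + 1 + 1 + 0 = 16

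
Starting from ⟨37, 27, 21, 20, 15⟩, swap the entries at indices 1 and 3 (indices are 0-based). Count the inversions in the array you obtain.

7

Positions 1 and 3 hold 27 and 20; after swapping, the array is [37, 20, 21, 27, 15].
For each element, count later entries that are smaller:
37 → 20, 21, 27, 15 → 4
20 → 15 → 1
21 → 15 → 1
27 → 15 → 1
15 → none → 0
Sum: 4 + 1 + 1 + 1 + 0 = 7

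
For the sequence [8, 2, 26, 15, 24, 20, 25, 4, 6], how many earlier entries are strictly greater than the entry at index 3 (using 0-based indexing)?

1 such element

The element at index 3 is 15.
Elements before it: 8, 2, 26
Those larger than 15: 26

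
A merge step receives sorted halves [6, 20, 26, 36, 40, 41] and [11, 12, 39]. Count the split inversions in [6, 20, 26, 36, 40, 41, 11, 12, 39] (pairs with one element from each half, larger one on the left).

12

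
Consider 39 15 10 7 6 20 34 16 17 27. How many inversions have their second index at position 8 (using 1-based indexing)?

3

The element at index 8 is 16.
Elements before it: 39, 15, 10, 7, 6, 20, 34
Those larger than 16: 39, 20, 34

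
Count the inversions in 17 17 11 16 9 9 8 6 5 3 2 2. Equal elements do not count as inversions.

62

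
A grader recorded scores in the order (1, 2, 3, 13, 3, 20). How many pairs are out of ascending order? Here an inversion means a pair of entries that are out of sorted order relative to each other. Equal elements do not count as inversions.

Sweep left to right; for each value list the smaller values that follow it:
1 → none → 0
2 → none → 0
3 → none → 0
13 → 3 → 1
3 → none → 0
20 → none → 0
Sum: 0 + 0 + 0 + 1 + 0 + 0 = 1

1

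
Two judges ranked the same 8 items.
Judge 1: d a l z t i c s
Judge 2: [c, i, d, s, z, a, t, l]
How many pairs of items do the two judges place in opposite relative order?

Assign each item its position (1..8) in the first ordering, then rewrite the second ordering as that position sequence:
positions: d→1, a→2, l→3, z→4, t→5, i→6, c→7, s→8
second ordering as positions: [7, 6, 1, 8, 4, 2, 5, 3]
Discordant pairs = inversions in this position sequence.
7: 6, 1, 4, 2, 5, 3 → 6
6: 1, 4, 2, 5, 3 → 5
1: 0
8: 4, 2, 5, 3 → 4
4: 2, 3 → 2
2: 0
5: 3 → 1
3: 0
Total: 6 + 5 + 0 + 4 + 2 + 0 + 1 + 0 = 18

18 discordant pairs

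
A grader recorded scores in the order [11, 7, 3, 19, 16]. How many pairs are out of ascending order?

4 out-of-order pairs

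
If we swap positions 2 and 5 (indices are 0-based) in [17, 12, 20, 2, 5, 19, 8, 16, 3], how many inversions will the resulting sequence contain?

Positions 2 and 5 hold 20 and 19; after swapping, the array is [17, 12, 19, 2, 5, 20, 8, 16, 3].
For each element, count later entries that are smaller:
17 → 12, 2, 5, 8, 16, 3 → 6
12 → 2, 5, 8, 3 → 4
19 → 2, 5, 8, 16, 3 → 5
2 → none → 0
5 → 3 → 1
20 → 8, 16, 3 → 3
8 → 3 → 1
16 → 3 → 1
3 → none → 0
Sum: 6 + 4 + 5 + 0 + 1 + 3 + 1 + 1 + 0 = 21

There are 21 inversions.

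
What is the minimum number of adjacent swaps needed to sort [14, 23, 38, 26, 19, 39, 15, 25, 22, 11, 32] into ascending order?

28 swaps

Minimum adjacent swaps = number of inversions (each swap of adjacent out-of-order elements removes one inversion and no swap can remove more).
Count inversions — for each element, later elements that are smaller:
14: 11 → 1
23: 19, 15, 22, 11 → 4
38: 26, 19, 15, 25, 22, 11, 32 → 7
26: 19, 15, 25, 22, 11 → 5
19: 15, 11 → 2
39: 15, 25, 22, 11, 32 → 5
15: 11 → 1
25: 22, 11 → 2
22: 11 → 1
11: none → 0
32: none → 0
Total inversions: 1 + 4 + 7 + 5 + 2 + 5 + 1 + 2 + 1 + 0 + 0 = 28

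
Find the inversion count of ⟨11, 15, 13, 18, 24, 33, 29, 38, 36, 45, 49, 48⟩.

4

Element-by-element contributions:
11 → none → 0
15 → 13 → 1
13 → none → 0
18 → none → 0
24 → none → 0
33 → 29 → 1
29 → none → 0
38 → 36 → 1
36 → none → 0
45 → none → 0
49 → 48 → 1
48 → none → 0
Sum: 0 + 1 + 0 + 0 + 0 + 1 + 0 + 1 + 0 + 0 + 1 + 0 = 4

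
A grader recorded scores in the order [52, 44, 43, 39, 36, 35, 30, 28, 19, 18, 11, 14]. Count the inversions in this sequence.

65 out-of-order pairs

Element-by-element contributions:
52: 11
44: 10
43: 9
39: 8
36: 7
35: 6
30: 5
28: 4
19: 3
18: 2
11: 0
14: 0
Sum: 11 + 10 + 9 + 8 + 7 + 6 + 5 + 4 + 3 + 2 + 0 + 0 = 65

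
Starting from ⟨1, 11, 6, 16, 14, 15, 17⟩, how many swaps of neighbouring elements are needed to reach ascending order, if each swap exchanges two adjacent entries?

3 swaps

Each adjacent swap fixes exactly one inversion, so the minimum swap count equals the number of inversions.
Count inversions — for each element, later elements that are smaller:
1: none → 0
11: 6 → 1
6: none → 0
16: 14, 15 → 2
14: none → 0
15: none → 0
17: none → 0
Total inversions: 0 + 1 + 0 + 2 + 0 + 0 + 0 = 3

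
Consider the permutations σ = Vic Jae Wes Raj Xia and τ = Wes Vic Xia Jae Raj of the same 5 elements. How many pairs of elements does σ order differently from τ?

4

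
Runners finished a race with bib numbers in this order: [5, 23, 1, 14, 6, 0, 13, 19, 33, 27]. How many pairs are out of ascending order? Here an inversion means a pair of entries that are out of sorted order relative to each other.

14

Element-by-element contributions:
5 → 1, 0 → 2
23 → 1, 14, 6, 0, 13, 19 → 6
1 → 0 → 1
14 → 6, 0, 13 → 3
6 → 0 → 1
0 → none → 0
13 → none → 0
19 → none → 0
33 → 27 → 1
27 → none → 0
Sum: 2 + 6 + 1 + 3 + 1 + 0 + 0 + 0 + 1 + 0 = 14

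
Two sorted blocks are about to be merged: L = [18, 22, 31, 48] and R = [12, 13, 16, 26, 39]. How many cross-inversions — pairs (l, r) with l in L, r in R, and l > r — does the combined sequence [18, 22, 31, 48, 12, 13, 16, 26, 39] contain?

15

Count, for every r in R, how many entries of L exceed r:
r = 12: 18, 22, 31, 48 → 4
r = 13: 18, 22, 31, 48 → 4
r = 16: 18, 22, 31, 48 → 4
r = 26: 31, 48 → 2
r = 39: 48 → 1
Cross-inversions: 4 + 4 + 4 + 2 + 1 = 15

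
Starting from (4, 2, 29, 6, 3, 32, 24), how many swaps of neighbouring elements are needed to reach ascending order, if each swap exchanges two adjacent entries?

7 swaps

Each adjacent swap fixes exactly one inversion, so the minimum swap count equals the number of inversions.
Count inversions — for each element, later elements that are smaller:
4: 2, 3 → 2
2: none → 0
29: 6, 3, 24 → 3
6: 3 → 1
3: none → 0
32: 24 → 1
24: none → 0
Total inversions: 2 + 0 + 3 + 1 + 0 + 1 + 0 = 7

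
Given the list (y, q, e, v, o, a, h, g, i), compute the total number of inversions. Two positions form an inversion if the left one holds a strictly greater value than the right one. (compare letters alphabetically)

25 inversions

Element-by-element contributions:
y → q, e, v, o, a, h, g, i → 8
q → e, o, a, h, g, i → 6
e → a → 1
v → o, a, h, g, i → 5
o → a, h, g, i → 4
a → none → 0
h → g → 1
g → none → 0
i → none → 0
Sum: 8 + 6 + 1 + 5 + 4 + 0 + 1 + 0 + 0 = 25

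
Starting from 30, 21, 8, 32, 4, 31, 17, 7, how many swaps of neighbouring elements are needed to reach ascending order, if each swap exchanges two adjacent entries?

18 swaps

Minimum adjacent swaps = number of inversions (each swap of adjacent out-of-order elements removes one inversion and no swap can remove more).
Count inversions — for each element, later elements that are smaller:
30: 21, 8, 4, 17, 7 → 5
21: 8, 4, 17, 7 → 4
8: 4, 7 → 2
32: 4, 31, 17, 7 → 4
4: none → 0
31: 17, 7 → 2
17: 7 → 1
7: none → 0
Total inversions: 5 + 4 + 2 + 4 + 0 + 2 + 1 + 0 = 18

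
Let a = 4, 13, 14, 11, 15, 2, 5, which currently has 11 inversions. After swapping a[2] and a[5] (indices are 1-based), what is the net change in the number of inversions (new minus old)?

Positions 2 and 5 hold 13 and 15; after swapping, the array is [4, 15, 14, 11, 13, 2, 5].
Element-by-element contributions:
4 → 2 → 1
15 → 14, 11, 13, 2, 5 → 5
14 → 11, 13, 2, 5 → 4
11 → 2, 5 → 2
13 → 2, 5 → 2
2 → none → 0
5 → none → 0
Sum: 1 + 5 + 4 + 2 + 2 + 0 + 0 = 14
Change: 14 − 11 = +3

+3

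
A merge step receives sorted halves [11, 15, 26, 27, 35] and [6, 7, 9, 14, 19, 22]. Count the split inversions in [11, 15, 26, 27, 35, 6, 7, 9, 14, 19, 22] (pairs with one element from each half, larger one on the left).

Count, for every r in R, how many entries of L exceed r:
r = 6: 11, 15, 26, 27, 35 → 5
r = 7: 11, 15, 26, 27, 35 → 5
r = 9: 11, 15, 26, 27, 35 → 5
r = 14: 15, 26, 27, 35 → 4
r = 19: 26, 27, 35 → 3
r = 22: 26, 27, 35 → 3
Cross-inversions: 5 + 5 + 5 + 4 + 3 + 3 = 25

25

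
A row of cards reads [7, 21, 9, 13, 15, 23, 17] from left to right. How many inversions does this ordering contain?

5

Sweep left to right; for each value list the smaller values that follow it:
7 → none → 0
21 → 9, 13, 15, 17 → 4
9 → none → 0
13 → none → 0
15 → none → 0
23 → 17 → 1
17 → none → 0
Sum: 0 + 4 + 0 + 0 + 0 + 1 + 0 = 5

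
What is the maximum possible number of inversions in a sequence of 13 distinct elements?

A reversed (strictly descending) arrangement makes every pair an inversion, giving C(13, 2) inversions.
C(13, 2) = 13·12/2 = 78

Inversions: 78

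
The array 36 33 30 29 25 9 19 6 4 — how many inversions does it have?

Count, for each position, how many later elements it exceeds:
36: 8
33: 7
30: 6
29: 5
25: 4
9: 2
19: 2
6: 1
4: 0
Sum: 8 + 7 + 6 + 5 + 4 + 2 + 2 + 1 + 0 = 35

35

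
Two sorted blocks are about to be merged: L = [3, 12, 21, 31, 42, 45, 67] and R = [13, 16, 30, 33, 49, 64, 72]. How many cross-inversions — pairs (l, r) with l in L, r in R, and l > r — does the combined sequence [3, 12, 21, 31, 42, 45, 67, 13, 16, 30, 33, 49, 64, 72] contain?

Count, for every r in R, how many entries of L exceed r:
r = 13: 21, 31, 42, 45, 67 → 5
r = 16: 21, 31, 42, 45, 67 → 5
r = 30: 31, 42, 45, 67 → 4
r = 33: 42, 45, 67 → 3
r = 49: 67 → 1
r = 64: 67 → 1
r = 72: none → 0
Cross-inversions: 5 + 5 + 4 + 3 + 1 + 1 + 0 = 19

19 cross-inversions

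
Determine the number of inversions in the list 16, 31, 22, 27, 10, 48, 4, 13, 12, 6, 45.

32

Count, for each position, how many later elements it exceeds:
16 → 10, 4, 13, 12, 6 → 5
31 → 22, 27, 10, 4, 13, 12, 6 → 7
22 → 10, 4, 13, 12, 6 → 5
27 → 10, 4, 13, 12, 6 → 5
10 → 4, 6 → 2
48 → 4, 13, 12, 6, 45 → 5
4 → none → 0
13 → 12, 6 → 2
12 → 6 → 1
6 → none → 0
45 → none → 0
Sum: 5 + 7 + 5 + 5 + 2 + 5 + 0 + 2 + 1 + 0 + 0 = 32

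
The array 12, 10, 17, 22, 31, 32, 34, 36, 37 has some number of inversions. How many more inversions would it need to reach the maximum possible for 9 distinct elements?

35

Maximum inversions for 9 distinct elements is C(9, 2) = 9·8/2 = 36.
Current inversions — for each element, count later smaller elements:
12: 1
10: 0
17: 0
22: 0
31: 0
32: 0
34: 0
36: 0
37: 0
Current total: 1 + 0 + 0 + 0 + 0 + 0 + 0 + 0 + 0 = 1
Shortfall: 36 − 1 = 35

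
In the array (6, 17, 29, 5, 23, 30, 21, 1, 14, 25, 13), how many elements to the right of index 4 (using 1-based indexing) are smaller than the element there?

1

The element at index 4 is 5.
Elements after it: 23, 30, 21, 1, 14, 25, 13
Those smaller than 5: 1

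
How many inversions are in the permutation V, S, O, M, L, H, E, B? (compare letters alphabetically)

28

Count, for each position, how many later elements it exceeds:
V → S, O, M, L, H, E, B → 7
S → O, M, L, H, E, B → 6
O → M, L, H, E, B → 5
M → L, H, E, B → 4
L → H, E, B → 3
H → E, B → 2
E → B → 1
B → none → 0
Sum: 7 + 6 + 5 + 4 + 3 + 2 + 1 + 0 = 28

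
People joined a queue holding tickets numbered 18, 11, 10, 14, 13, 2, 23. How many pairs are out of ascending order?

Inversion pairs (indices are 1-based):
(1,2): 18 > 11
(1,3): 18 > 10
(1,4): 18 > 14
(1,5): 18 > 13
(1,6): 18 > 2
(2,3): 11 > 10
(2,6): 11 > 2
(3,6): 10 > 2
(4,5): 14 > 13
(4,6): 14 > 2
(5,6): 13 > 2
That's 11 pairs.

11 out-of-order pairs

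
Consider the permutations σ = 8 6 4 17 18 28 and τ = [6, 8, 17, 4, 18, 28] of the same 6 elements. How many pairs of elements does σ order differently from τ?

Assign each item its position (1..6) in the first ordering, then rewrite the second ordering as that position sequence:
positions: 8→1, 6→2, 4→3, 17→4, 18→5, 28→6
second ordering as positions: [2, 1, 4, 3, 5, 6]
Discordant pairs = inversions in this position sequence.
2: 1 → 1
1: 0
4: 3 → 1
3: 0
5: 0
6: 0
Total: 1 + 0 + 1 + 0 + 0 + 0 = 2

2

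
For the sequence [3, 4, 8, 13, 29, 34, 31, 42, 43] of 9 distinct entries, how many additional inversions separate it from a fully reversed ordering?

35

Maximum inversions for 9 distinct elements is C(9, 2) = 9·8/2 = 36.
Current inversions — for each element, count later smaller elements:
3: 0
4: 0
8: 0
13: 0
29: 0
34: 1
31: 0
42: 0
43: 0
Current total: 0 + 0 + 0 + 0 + 0 + 1 + 0 + 0 + 0 = 1
Shortfall: 36 − 1 = 35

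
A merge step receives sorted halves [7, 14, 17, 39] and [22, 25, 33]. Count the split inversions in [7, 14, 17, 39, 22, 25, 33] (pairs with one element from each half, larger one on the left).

For each element r of the right run, count left-run elements greater than r:
r = 22: 39 → 1
r = 25: 39 → 1
r = 33: 39 → 1
Cross-inversions: 1 + 1 + 1 = 3

3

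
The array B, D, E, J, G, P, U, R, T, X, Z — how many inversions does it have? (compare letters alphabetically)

Sweep left to right; for each value list the smaller values that follow it:
B: 0
D: 0
E: 0
J: 1
G: 0
P: 0
U: 2
R: 0
T: 0
X: 0
Z: 0
Sum: 0 + 0 + 0 + 1 + 0 + 0 + 2 + 0 + 0 + 0 + 0 = 3

3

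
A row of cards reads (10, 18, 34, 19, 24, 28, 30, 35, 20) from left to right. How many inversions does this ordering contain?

9

Element-by-element contributions:
10 → none → 0
18 → none → 0
34 → 19, 24, 28, 30, 20 → 5
19 → none → 0
24 → 20 → 1
28 → 20 → 1
30 → 20 → 1
35 → 20 → 1
20 → none → 0
Sum: 0 + 0 + 5 + 0 + 1 + 1 + 1 + 1 + 0 = 9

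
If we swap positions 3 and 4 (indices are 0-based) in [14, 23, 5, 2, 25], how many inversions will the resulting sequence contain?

6 inversions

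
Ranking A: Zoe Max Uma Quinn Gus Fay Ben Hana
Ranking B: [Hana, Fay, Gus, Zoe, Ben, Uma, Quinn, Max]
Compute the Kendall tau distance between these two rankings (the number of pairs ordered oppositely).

21 discordant pairs

Assign each item its position (1..8) in the first ordering, then rewrite the second ordering as that position sequence:
positions: Zoe→1, Max→2, Uma→3, Quinn→4, Gus→5, Fay→6, Ben→7, Hana→8
second ordering as positions: [8, 6, 5, 1, 7, 3, 4, 2]
Discordant pairs = inversions in this position sequence.
8: 6, 5, 1, 7, 3, 4, 2 → 7
6: 5, 1, 3, 4, 2 → 5
5: 1, 3, 4, 2 → 4
1: 0
7: 3, 4, 2 → 3
3: 2 → 1
4: 2 → 1
2: 0
Total: 7 + 5 + 4 + 0 + 3 + 1 + 1 + 0 = 21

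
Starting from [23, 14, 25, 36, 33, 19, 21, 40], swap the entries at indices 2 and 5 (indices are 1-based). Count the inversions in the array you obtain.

13 inversions

Positions 2 and 5 hold 14 and 33; after swapping, the array is [23, 33, 25, 36, 14, 19, 21, 40].
For each element, count later entries that are smaller:
23: 3
33: 4
25: 3
36: 3
14: 0
19: 0
21: 0
40: 0
Sum: 3 + 4 + 3 + 3 + 0 + 0 + 0 + 0 = 13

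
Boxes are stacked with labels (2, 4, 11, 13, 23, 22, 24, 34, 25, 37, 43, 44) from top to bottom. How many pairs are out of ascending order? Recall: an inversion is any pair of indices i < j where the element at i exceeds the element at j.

For each element, count later entries that are smaller:
2: 0
4: 0
11: 0
13: 0
23: 1
22: 0
24: 0
34: 1
25: 0
37: 0
43: 0
44: 0
Sum: 0 + 0 + 0 + 0 + 1 + 0 + 0 + 1 + 0 + 0 + 0 + 0 = 2

There are 2 out-of-order pairs.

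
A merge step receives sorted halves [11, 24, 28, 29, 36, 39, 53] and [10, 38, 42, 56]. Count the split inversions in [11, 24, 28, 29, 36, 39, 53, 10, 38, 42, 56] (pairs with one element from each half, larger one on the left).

For each element r of the right run, count left-run elements greater than r:
r = 10: 11, 24, 28, 29, 36, 39, 53 → 7
r = 38: 39, 53 → 2
r = 42: 53 → 1
r = 56: none → 0
Cross-inversions: 7 + 2 + 1 + 0 = 10

Cross-inversions: 10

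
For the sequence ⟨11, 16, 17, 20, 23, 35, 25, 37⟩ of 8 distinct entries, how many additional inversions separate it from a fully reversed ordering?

27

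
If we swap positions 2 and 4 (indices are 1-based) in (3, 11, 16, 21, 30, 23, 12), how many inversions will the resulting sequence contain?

8

Positions 2 and 4 hold 11 and 21; after swapping, the array is [3, 21, 16, 11, 30, 23, 12].
Count, for each position, how many later elements it exceeds:
3 → none → 0
21 → 16, 11, 12 → 3
16 → 11, 12 → 2
11 → none → 0
30 → 23, 12 → 2
23 → 12 → 1
12 → none → 0
Sum: 0 + 3 + 2 + 0 + 2 + 1 + 0 = 8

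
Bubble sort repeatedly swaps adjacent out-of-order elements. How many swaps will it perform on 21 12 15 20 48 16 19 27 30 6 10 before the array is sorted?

The minimum number of adjacent swaps to sort an array equals its inversion count, since every such swap removes exactly one inversion.
Count inversions — for each element, later elements that are smaller:
21: 12, 15, 20, 16, 19, 6, 10 → 7
12: 6, 10 → 2
15: 6, 10 → 2
20: 16, 19, 6, 10 → 4
48: 16, 19, 27, 30, 6, 10 → 6
16: 6, 10 → 2
19: 6, 10 → 2
27: 6, 10 → 2
30: 6, 10 → 2
6: none → 0
10: none → 0
Total inversions: 7 + 2 + 2 + 4 + 6 + 2 + 2 + 2 + 2 + 0 + 0 = 29

29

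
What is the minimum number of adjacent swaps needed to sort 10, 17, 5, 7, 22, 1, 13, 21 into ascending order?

Each adjacent swap fixes exactly one inversion, so the minimum swap count equals the number of inversions.
Count inversions — for each element, later elements that are smaller:
10: 5, 7, 1 → 3
17: 5, 7, 1, 13 → 4
5: 1 → 1
7: 1 → 1
22: 1, 13, 21 → 3
1: none → 0
13: none → 0
21: none → 0
Total inversions: 3 + 4 + 1 + 1 + 3 + 0 + 0 + 0 = 12

There are 12 adjacent swaps.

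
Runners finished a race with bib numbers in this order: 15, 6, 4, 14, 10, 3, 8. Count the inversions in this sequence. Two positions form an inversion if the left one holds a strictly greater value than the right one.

Count, for each position, how many later elements it exceeds:
15 → 6, 4, 14, 10, 3, 8 → 6
6 → 4, 3 → 2
4 → 3 → 1
14 → 10, 3, 8 → 3
10 → 3, 8 → 2
3 → none → 0
8 → none → 0
Sum: 6 + 2 + 1 + 3 + 2 + 0 + 0 = 14

Inversions: 14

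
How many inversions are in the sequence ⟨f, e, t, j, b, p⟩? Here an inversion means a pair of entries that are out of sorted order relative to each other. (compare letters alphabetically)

Out-of-order index pairs (0-indexed):
(0,1): f > e
(0,4): f > b
(1,4): e > b
(2,3): t > j
(2,4): t > b
(2,5): t > p
(3,4): j > b
That's 7 pairs.

7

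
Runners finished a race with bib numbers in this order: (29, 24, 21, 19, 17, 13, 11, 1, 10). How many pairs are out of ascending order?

Count, for each position, how many later elements it exceeds:
29: 8
24: 7
21: 6
19: 5
17: 4
13: 3
11: 2
1: 0
10: 0
Sum: 8 + 7 + 6 + 5 + 4 + 3 + 2 + 0 + 0 = 35

Inversions: 35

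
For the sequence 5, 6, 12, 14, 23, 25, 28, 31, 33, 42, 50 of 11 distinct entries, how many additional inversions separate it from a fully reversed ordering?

Maximum inversions for 11 distinct elements is C(11, 2) = 11·10/2 = 55.
Current inversions — for each element, count later smaller elements:
5: 0
6: 0
12: 0
14: 0
23: 0
25: 0
28: 0
31: 0
33: 0
42: 0
50: 0
Current total: 0 + 0 + 0 + 0 + 0 + 0 + 0 + 0 + 0 + 0 + 0 = 0
Shortfall: 55 − 0 = 55

55 inversions short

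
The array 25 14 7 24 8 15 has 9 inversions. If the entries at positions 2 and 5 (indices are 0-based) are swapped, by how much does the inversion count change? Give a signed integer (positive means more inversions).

Positions 2 and 5 hold 7 and 15; after swapping, the array is [25, 14, 15, 24, 8, 7].
Sweep left to right; for each value list the smaller values that follow it:
25 → 14, 15, 24, 8, 7 → 5
14 → 8, 7 → 2
15 → 8, 7 → 2
24 → 8, 7 → 2
8 → 7 → 1
7 → none → 0
Sum: 5 + 2 + 2 + 2 + 1 + 0 = 12
Change: 12 − 9 = +3

+3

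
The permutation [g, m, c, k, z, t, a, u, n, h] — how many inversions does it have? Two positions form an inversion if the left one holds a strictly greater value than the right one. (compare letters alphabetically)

For each element, count later entries that are smaller:
g: 2
m: 4
c: 1
k: 2
z: 5
t: 3
a: 0
u: 2
n: 1
h: 0
Sum: 2 + 4 + 1 + 2 + 5 + 3 + 0 + 2 + 1 + 0 = 20

Inversions: 20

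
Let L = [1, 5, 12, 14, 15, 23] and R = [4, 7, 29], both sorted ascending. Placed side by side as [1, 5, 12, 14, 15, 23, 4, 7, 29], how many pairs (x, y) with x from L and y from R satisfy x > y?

9 split inversions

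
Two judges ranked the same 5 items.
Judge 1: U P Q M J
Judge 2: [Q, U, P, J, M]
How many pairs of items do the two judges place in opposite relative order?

Assign each item its position (1..5) in the first ordering, then rewrite the second ordering as that position sequence:
positions: U→1, P→2, Q→3, M→4, J→5
second ordering as positions: [3, 1, 2, 5, 4]
Discordant pairs = inversions in this position sequence.
3: 1, 2 → 2
1: 0
2: 0
5: 4 → 1
4: 0
Total: 2 + 0 + 0 + 1 + 0 = 3

There are 3 discordant pairs.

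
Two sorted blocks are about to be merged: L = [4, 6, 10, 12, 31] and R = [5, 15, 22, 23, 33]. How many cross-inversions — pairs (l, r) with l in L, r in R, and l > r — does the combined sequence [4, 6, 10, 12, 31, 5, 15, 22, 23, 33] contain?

There are 7 split inversions.

Count, for every r in R, how many entries of L exceed r:
r = 5: 6, 10, 12, 31 → 4
r = 15: 31 → 1
r = 22: 31 → 1
r = 23: 31 → 1
r = 33: none → 0
Cross-inversions: 4 + 1 + 1 + 1 + 0 = 7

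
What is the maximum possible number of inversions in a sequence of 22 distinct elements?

The maximum occurs when the array is in strictly decreasing order: every one of the C(22, 2) pairs is inverted.
C(22, 2) = 22·21/2 = 231

231 inversions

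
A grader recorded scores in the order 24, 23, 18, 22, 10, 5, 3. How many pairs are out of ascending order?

20

Element-by-element contributions:
24 → 23, 18, 22, 10, 5, 3 → 6
23 → 18, 22, 10, 5, 3 → 5
18 → 10, 5, 3 → 3
22 → 10, 5, 3 → 3
10 → 5, 3 → 2
5 → 3 → 1
3 → none → 0
Sum: 6 + 5 + 3 + 3 + 2 + 1 + 0 = 20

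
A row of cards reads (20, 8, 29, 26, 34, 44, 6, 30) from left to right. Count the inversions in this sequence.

Inversions: 10

For each element, count later entries that are smaller:
20 → 8, 6 → 2
8 → 6 → 1
29 → 26, 6 → 2
26 → 6 → 1
34 → 6, 30 → 2
44 → 6, 30 → 2
6 → none → 0
30 → none → 0
Sum: 2 + 1 + 2 + 1 + 2 + 2 + 0 + 0 = 10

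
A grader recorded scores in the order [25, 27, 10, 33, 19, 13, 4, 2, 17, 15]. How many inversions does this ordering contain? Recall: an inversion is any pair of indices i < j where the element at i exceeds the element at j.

Count, for each position, how many later elements it exceeds:
25: 7
27: 7
10: 2
33: 6
19: 5
13: 2
4: 1
2: 0
17: 1
15: 0
Sum: 7 + 7 + 2 + 6 + 5 + 2 + 1 + 0 + 1 + 0 = 31

31 inversions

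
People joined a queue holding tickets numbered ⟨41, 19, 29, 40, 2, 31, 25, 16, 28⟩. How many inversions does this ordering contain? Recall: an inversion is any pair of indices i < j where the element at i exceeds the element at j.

There are 23 out-of-order pairs.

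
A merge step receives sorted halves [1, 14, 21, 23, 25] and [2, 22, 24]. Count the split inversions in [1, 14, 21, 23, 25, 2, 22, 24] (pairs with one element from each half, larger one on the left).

Take each right-half value and tally the left-half values above it:
r = 2: 14, 21, 23, 25 → 4
r = 22: 23, 25 → 2
r = 24: 25 → 1
Cross-inversions: 4 + 2 + 1 = 7

7 cross-inversions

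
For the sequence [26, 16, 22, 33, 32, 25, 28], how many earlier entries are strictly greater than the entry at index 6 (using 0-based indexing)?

2 such elements

The element at index 6 is 28.
Elements before it: 26, 16, 22, 33, 32, 25
Those larger than 28: 33, 32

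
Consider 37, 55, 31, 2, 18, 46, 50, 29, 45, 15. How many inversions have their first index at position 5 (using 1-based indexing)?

The element at index 5 is 18.
Elements after it: 46, 50, 29, 45, 15
Those smaller than 18: 15

1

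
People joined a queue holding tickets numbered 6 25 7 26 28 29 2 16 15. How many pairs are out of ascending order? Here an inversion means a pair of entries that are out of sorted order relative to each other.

Inversions: 16

Element-by-element contributions:
6: 1
25: 4
7: 1
26: 3
28: 3
29: 3
2: 0
16: 1
15: 0
Sum: 1 + 4 + 1 + 3 + 3 + 3 + 0 + 1 + 0 = 16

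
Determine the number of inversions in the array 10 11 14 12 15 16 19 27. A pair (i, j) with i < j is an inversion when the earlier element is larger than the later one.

Sweep left to right; for each value list the smaller values that follow it:
10 → none → 0
11 → none → 0
14 → 12 → 1
12 → none → 0
15 → none → 0
16 → none → 0
19 → none → 0
27 → none → 0
Sum: 0 + 0 + 1 + 0 + 0 + 0 + 0 + 0 = 1

1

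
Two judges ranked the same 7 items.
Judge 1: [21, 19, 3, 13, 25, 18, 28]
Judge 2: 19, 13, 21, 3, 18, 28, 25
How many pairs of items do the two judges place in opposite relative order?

5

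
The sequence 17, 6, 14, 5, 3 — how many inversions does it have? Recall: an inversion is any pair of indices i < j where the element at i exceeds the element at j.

Sweep left to right; for each value list the smaller values that follow it:
17 → 6, 14, 5, 3 → 4
6 → 5, 3 → 2
14 → 5, 3 → 2
5 → 3 → 1
3 → none → 0
Sum: 4 + 2 + 2 + 1 + 0 = 9

Inversions: 9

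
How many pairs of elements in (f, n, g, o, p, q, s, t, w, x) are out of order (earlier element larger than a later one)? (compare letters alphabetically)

1 inversion

Sweep left to right; for each value list the smaller values that follow it:
f: 0
n: 1
g: 0
o: 0
p: 0
q: 0
s: 0
t: 0
w: 0
x: 0
Sum: 0 + 1 + 0 + 0 + 0 + 0 + 0 + 0 + 0 + 0 = 1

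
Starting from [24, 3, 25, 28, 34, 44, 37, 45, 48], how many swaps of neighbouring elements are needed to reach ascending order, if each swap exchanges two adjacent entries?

The minimum number of adjacent swaps to sort an array equals its inversion count, since every such swap removes exactly one inversion.
Count inversions — for each element, later elements that are smaller:
24: 3 → 1
3: none → 0
25: none → 0
28: none → 0
34: none → 0
44: 37 → 1
37: none → 0
45: none → 0
48: none → 0
Total inversions: 1 + 0 + 0 + 0 + 0 + 1 + 0 + 0 + 0 = 2

2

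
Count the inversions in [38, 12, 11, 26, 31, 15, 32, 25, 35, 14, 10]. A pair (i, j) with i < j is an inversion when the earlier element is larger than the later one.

31 inversions

Element-by-element contributions:
38 → 12, 11, 26, 31, 15, 32, 25, 35, 14, 10 → 10
12 → 11, 10 → 2
11 → 10 → 1
26 → 15, 25, 14, 10 → 4
31 → 15, 25, 14, 10 → 4
15 → 14, 10 → 2
32 → 25, 14, 10 → 3
25 → 14, 10 → 2
35 → 14, 10 → 2
14 → 10 → 1
10 → none → 0
Sum: 10 + 2 + 1 + 4 + 4 + 2 + 3 + 2 + 2 + 1 + 0 = 31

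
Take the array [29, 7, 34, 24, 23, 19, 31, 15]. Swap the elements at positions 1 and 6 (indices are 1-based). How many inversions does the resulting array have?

Inversions: 12

Positions 1 and 6 hold 29 and 19; after swapping, the array is [19, 7, 34, 24, 23, 29, 31, 15].
Element-by-element contributions:
19: 2
7: 0
34: 5
24: 2
23: 1
29: 1
31: 1
15: 0
Sum: 2 + 0 + 5 + 2 + 1 + 1 + 1 + 0 = 12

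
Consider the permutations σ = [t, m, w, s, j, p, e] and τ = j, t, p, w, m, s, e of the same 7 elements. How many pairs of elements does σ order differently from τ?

Assign each item its position (1..7) in the first ordering, then rewrite the second ordering as that position sequence:
positions: t→1, m→2, w→3, s→4, j→5, p→6, e→7
second ordering as positions: [5, 1, 6, 3, 2, 4, 7]
Discordant pairs = inversions in this position sequence.
5: 1, 3, 2, 4 → 4
1: 0
6: 3, 2, 4 → 3
3: 2 → 1
2: 0
4: 0
7: 0
Total: 4 + 0 + 3 + 1 + 0 + 0 + 0 = 8

8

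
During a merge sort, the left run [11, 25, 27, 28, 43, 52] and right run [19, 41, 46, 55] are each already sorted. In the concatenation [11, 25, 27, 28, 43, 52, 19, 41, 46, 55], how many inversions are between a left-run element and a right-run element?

8

For each element r of the right run, count left-run elements greater than r:
r = 19: 25, 27, 28, 43, 52 → 5
r = 41: 43, 52 → 2
r = 46: 52 → 1
r = 55: none → 0
Cross-inversions: 5 + 2 + 1 + 0 = 8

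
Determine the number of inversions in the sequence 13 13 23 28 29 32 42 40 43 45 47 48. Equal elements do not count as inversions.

1 inversion

Count, for each position, how many later elements it exceeds:
13 → none → 0
13 → none → 0
23 → none → 0
28 → none → 0
29 → none → 0
32 → none → 0
42 → 40 → 1
40 → none → 0
43 → none → 0
45 → none → 0
47 → none → 0
48 → none → 0
Sum: 0 + 0 + 0 + 0 + 0 + 0 + 1 + 0 + 0 + 0 + 0 + 0 = 1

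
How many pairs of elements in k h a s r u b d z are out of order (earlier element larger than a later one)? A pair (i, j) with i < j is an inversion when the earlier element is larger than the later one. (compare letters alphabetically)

14 out-of-order pairs

Sweep left to right; for each value list the smaller values that follow it:
k → h, a, b, d → 4
h → a, b, d → 3
a → none → 0
s → r, b, d → 3
r → b, d → 2
u → b, d → 2
b → none → 0
d → none → 0
z → none → 0
Sum: 4 + 3 + 0 + 3 + 2 + 2 + 0 + 0 + 0 = 14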